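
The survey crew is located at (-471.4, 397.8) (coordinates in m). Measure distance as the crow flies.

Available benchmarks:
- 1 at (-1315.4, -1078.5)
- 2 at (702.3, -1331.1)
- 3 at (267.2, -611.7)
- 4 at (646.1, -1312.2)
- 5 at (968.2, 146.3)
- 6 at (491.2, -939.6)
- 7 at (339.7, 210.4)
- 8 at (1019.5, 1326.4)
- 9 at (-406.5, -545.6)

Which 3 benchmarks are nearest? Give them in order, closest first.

7, 9, 3

Distances from (-471.4, 397.8):
1: √((-844.0)² + (-1476.3)²) = √(712336.000 + 2179461.690) = 1700.5 m
2: √((1173.7)² + (-1728.9)²) = √(1377571.690 + 2989095.210) = 2089.7 m
3: √((738.6)² + (-1009.5)²) = √(545529.960 + 1019090.250) = 1250.8 m
4: √((1117.5)² + (-1710.0)²) = √(1248806.250 + 2924100.000) = 2042.8 m
5: √((1439.6)² + (-251.5)²) = √(2072448.160 + 63252.250) = 1461.4 m
6: √((962.6)² + (-1337.4)²) = √(926598.760 + 1788638.760) = 1647.8 m
7: √((811.1)² + (-187.4)²) = √(657883.210 + 35118.760) = 832.5 m
8: √((1490.9)² + (928.6)²) = √(2222782.810 + 862297.960) = 1756.4 m
9: √((64.9)² + (-943.4)²) = √(4212.010 + 890003.560) = 945.6 m
Sorted: 7 (832.5 m) < 9 (945.6 m) < 3 (1250.8 m) < 5 (1461.4 m) < 6 (1647.8 m) < …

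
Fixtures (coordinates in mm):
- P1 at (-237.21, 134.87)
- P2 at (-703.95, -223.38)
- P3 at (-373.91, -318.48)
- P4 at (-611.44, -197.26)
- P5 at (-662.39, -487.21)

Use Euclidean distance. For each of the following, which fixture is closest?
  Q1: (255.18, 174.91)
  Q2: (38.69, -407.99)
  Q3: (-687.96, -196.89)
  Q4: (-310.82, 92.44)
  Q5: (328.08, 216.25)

Q1→P1; Q2→P3; Q3→P2; Q4→P1; Q5→P1

Q1 at (255.18, 174.91):
  P1: 494.02 mm
  P2: 1038.54 mm
  P3: 799.49 mm
  P4: 943.15 mm
  P5: 1131.52 mm
  → nearest: P1 (494.02 mm)
Q2 at (38.69, -407.99):
  P1: 608.95 mm
  P2: 765.24 mm
  P3: 422.20 mm
  P4: 683.43 mm
  P5: 705.54 mm
  → nearest: P3 (422.20 mm)
Q3 at (-687.96, -196.89):
  P1: 559.68 mm
  P2: 30.94 mm
  P3: 336.77 mm
  P4: 76.52 mm
  P5: 291.44 mm
  → nearest: P2 (30.94 mm)
Q4 at (-310.82, 92.44):
  P1: 84.96 mm
  P2: 504.28 mm
  P3: 415.74 mm
  P4: 417.49 mm
  P5: 677.93 mm
  → nearest: P1 (84.96 mm)
Q5 at (328.08, 216.25):
  P1: 571.12 mm
  P2: 1121.77 mm
  P3: 882.45 mm
  P4: 1026.49 mm
  P5: 1214.86 mm
  → nearest: P1 (571.12 mm)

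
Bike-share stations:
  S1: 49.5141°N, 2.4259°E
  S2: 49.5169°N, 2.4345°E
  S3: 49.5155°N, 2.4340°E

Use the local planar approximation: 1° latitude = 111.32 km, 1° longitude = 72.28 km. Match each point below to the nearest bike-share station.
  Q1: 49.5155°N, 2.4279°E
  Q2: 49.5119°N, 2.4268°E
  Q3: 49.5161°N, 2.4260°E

Q1 at 49.5155°N, 2.4279°E:
  S1: 0.2126 km
  S2: 0.5019 km
  S3: 0.4409 km
  → nearest: S1 (0.2126 km)
Q2 at 49.5119°N, 2.4268°E:
  S1: 0.2534 km
  S2: 0.7871 km
  S3: 0.6568 km
  → nearest: S1 (0.2534 km)
Q3 at 49.5161°N, 2.4260°E:
  S1: 0.2228 km
  S2: 0.6208 km
  S3: 0.5821 km
  → nearest: S1 (0.2228 km)

Q1→S1; Q2→S1; Q3→S1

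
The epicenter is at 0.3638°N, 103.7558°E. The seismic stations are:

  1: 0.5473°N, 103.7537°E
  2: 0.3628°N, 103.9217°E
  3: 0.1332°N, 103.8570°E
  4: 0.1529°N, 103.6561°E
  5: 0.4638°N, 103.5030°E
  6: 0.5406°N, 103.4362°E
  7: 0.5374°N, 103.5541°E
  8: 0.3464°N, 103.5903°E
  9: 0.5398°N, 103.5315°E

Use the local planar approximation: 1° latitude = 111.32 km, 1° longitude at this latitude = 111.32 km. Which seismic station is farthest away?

Distances from 0.3638°N, 103.7558°E:
1: 20.4286 km
2: 18.4683 km
3: 28.0336 km
4: 25.9686 km
5: 30.2635 km
6: 40.6588 km
7: 29.6245 km
8: 18.5250 km
9: 31.7382 km
Maximum: 6 at 40.6588 km.

6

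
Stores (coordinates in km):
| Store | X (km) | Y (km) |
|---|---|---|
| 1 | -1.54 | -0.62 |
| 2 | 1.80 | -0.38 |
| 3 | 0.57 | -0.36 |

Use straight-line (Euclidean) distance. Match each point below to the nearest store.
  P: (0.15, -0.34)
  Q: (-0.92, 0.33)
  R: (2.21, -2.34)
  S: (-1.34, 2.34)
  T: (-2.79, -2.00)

P at (0.15, -0.34):
  1: √((-1.69)² + (-0.28)²) = √(2.8561 + 0.0784) = 1.71 km
  2: √((1.65)² + (-0.04)²) = √(2.7225 + 0.0016) = 1.65 km
  3: √((0.42)² + (-0.02)²) = √(0.1764 + 0.0004) = 0.42 km
  → nearest: 3 (0.42 km)
Q at (-0.92, 0.33):
  1: √((-0.62)² + (-0.95)²) = √(0.3844 + 0.9025) = 1.13 km
  2: √((2.72)² + (-0.71)²) = √(7.3984 + 0.5041) = 2.81 km
  3: √((1.49)² + (-0.69)²) = √(2.2201 + 0.4761) = 1.64 km
  → nearest: 1 (1.13 km)
R at (2.21, -2.34):
  1: √((-3.75)² + (1.72)²) = √(14.0625 + 2.9584) = 4.13 km
  2: √((-0.41)² + (1.96)²) = √(0.1681 + 3.8416) = 2.00 km
  3: √((-1.64)² + (1.98)²) = √(2.6896 + 3.9204) = 2.57 km
  → nearest: 2 (2.00 km)
S at (-1.34, 2.34):
  1: √((-0.20)² + (-2.96)²) = √(0.0400 + 8.7616) = 2.97 km
  2: √((3.14)² + (-2.72)²) = √(9.8596 + 7.3984) = 4.15 km
  3: √((1.91)² + (-2.70)²) = √(3.6481 + 7.2900) = 3.31 km
  → nearest: 1 (2.97 km)
T at (-2.79, -2.00):
  1: √((1.25)² + (1.38)²) = √(1.5625 + 1.9044) = 1.86 km
  2: √((4.59)² + (1.62)²) = √(21.0681 + 2.6244) = 4.87 km
  3: √((3.36)² + (1.64)²) = √(11.2896 + 2.6896) = 3.74 km
  → nearest: 1 (1.86 km)

P→3; Q→1; R→2; S→1; T→1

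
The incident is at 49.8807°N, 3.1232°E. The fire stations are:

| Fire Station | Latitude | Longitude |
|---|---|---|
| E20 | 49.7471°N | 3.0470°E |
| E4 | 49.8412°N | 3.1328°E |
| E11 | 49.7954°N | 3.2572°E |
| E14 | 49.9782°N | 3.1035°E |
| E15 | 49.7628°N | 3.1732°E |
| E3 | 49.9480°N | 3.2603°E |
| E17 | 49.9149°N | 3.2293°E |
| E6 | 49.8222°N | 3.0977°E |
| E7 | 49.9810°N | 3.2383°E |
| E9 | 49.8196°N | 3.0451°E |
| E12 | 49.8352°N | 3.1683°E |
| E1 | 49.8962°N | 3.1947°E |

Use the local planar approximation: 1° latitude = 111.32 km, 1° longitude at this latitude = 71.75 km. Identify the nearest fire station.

Distances from 49.8807°N, 3.1232°E:
E20: √((-0.1336·111.32)² + (-0.0762·71.75)²) = √(221.186854 + 29.891916) = 15.8455 km
E4: √((-0.0395·111.32)² + (0.0096·71.75)²) = √(19.334840 + 0.474445) = 4.4508 km
E11: √((-0.0853·111.32)² + (0.1340·71.75)²) = √(90.166343 + 92.438610) = 13.5131 km
E14: √((0.0975·111.32)² + (-0.0197·71.75)²) = √(117.802804 + 1.997912) = 10.9454 km
E15: √((-0.1179·111.32)² + (0.0500·71.75)²) = √(172.255860 + 12.870156) = 13.6061 km
E3: √((0.0673·111.32)² + (0.1371·71.75)²) = √(56.127607 + 96.765093) = 12.3650 km
E17: √((0.0342·111.32)² + (0.1061·71.75)²) = √(14.494345 + 57.952821) = 8.5116 km
E6: √((-0.0585·111.32)² + (-0.0255·71.75)²) = √(42.409009 + 3.347528) = 6.7644 km
E7: √((0.1003·111.32)² + (0.1151·71.75)²) = √(124.666068 + 68.201583) = 13.8877 km
E9: √((-0.0611·111.32)² + (-0.0781·71.75)²) = √(46.262470 + 31.401174) = 8.8127 km
E12: √((-0.0455·111.32)² + (0.0451·71.75)²) = √(25.654833 + 10.471211) = 6.0105 km
E1: √((0.0155·111.32)² + (0.0715·71.75)²) = √(2.977212 + 26.318183) = 5.4125 km
Minimum: E4 at 4.4508 km.

E4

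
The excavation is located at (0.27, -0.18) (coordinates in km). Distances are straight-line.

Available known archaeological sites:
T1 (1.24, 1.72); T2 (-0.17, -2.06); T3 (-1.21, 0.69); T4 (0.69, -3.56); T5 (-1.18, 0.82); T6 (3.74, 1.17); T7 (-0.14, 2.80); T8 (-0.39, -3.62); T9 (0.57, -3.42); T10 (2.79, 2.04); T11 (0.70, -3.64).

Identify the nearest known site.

T3

Distances from (0.27, -0.18):
T1: 2.13 km
T2: 1.93 km
T3: 1.72 km
T4: 3.41 km
T5: 1.76 km
T6: 3.72 km
T7: 3.01 km
T8: 3.50 km
T9: 3.25 km
T10: 3.36 km
T11: 3.49 km
Minimum: T3 at 1.72 km.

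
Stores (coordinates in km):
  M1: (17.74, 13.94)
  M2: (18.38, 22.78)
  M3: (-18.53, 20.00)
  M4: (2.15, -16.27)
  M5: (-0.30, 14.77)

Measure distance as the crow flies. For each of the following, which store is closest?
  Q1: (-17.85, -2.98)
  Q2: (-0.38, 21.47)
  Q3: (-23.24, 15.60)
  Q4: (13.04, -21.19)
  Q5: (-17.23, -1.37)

Q1 at (-17.85, -2.98):
  M1: 39.41 km
  M2: 44.45 km
  M3: 22.99 km
  M4: 24.01 km
  M5: 24.96 km
  → nearest: M3 (22.99 km)
Q2 at (-0.38, 21.47):
  M1: 19.62 km
  M2: 18.81 km
  M3: 18.21 km
  M4: 37.82 km
  M5: 6.70 km
  → nearest: M5 (6.70 km)
Q3 at (-23.24, 15.60):
  M1: 41.01 km
  M2: 42.23 km
  M3: 6.45 km
  M4: 40.75 km
  M5: 22.96 km
  → nearest: M3 (6.45 km)
Q4 at (13.04, -21.19):
  M1: 35.44 km
  M2: 44.29 km
  M3: 51.90 km
  M4: 11.95 km
  M5: 38.35 km
  → nearest: M4 (11.95 km)
Q5 at (-17.23, -1.37):
  M1: 38.17 km
  M2: 43.03 km
  M3: 21.41 km
  M4: 24.45 km
  M5: 23.39 km
  → nearest: M3 (21.41 km)

Q1→M3; Q2→M5; Q3→M3; Q4→M4; Q5→M3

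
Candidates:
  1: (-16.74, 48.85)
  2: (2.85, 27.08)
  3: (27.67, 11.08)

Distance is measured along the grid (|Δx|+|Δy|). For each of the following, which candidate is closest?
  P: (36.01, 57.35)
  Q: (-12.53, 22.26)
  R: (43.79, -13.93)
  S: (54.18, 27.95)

P→3; Q→2; R→3; S→3

P at (36.01, 57.35):
  1: 61.25
  2: 63.43
  3: 54.61
  → nearest: 3 (54.61)
Q at (-12.53, 22.26):
  1: 30.80
  2: 20.20
  3: 51.38
  → nearest: 2 (20.20)
R at (43.79, -13.93):
  1: 123.31
  2: 81.95
  3: 41.13
  → nearest: 3 (41.13)
S at (54.18, 27.95):
  1: 91.82
  2: 52.20
  3: 43.38
  → nearest: 3 (43.38)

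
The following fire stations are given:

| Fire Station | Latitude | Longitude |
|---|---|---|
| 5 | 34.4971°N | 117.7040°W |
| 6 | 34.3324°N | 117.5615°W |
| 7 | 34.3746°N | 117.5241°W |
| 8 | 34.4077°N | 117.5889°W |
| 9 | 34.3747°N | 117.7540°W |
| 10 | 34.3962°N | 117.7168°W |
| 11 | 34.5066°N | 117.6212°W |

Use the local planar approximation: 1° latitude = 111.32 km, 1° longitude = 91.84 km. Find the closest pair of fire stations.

Pairwise distances:
9–10: 4.1714 km
6–7: 5.8195 km
7–8: 6.9996 km
5–11: 7.6775 km
6–8: 8.7520 km
5–10: 11.2935 km
8–11: 11.4022 km
8–10: 11.8159 km
5–9: 14.3785 km
5–8: 14.5184 km
10–11: 15.1038 km
8–9: 15.6014 km
6–10: 15.9332 km
7–11: 17.1885 km
7–10: 17.8602 km
6–9: 18.2956 km
9–11: 19.0878 km
6–11: 20.1521 km
7–9: 21.1140 km
5–7: 21.4228 km
5–6: 22.5261 km
Closest pair: 9–10 at 4.1714 km.

9 and 10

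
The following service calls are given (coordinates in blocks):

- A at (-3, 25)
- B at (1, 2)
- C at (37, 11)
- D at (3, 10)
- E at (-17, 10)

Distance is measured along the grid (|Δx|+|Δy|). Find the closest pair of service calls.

Pairwise distances:
B–D: |2| + |8| = 2 + 8 = 10 blocks
D–E: |-20| + |0| = 20 + 0 = 20 blocks
A–D: |6| + |-15| = 6 + 15 = 21 blocks
B–E: |-18| + |8| = 18 + 8 = 26 blocks
A–B: |4| + |-23| = 4 + 23 = 27 blocks
A–E: |-14| + |-15| = 14 + 15 = 29 blocks
C–D: |-34| + |-1| = 34 + 1 = 35 blocks
B–C: |36| + |9| = 36 + 9 = 45 blocks
A–C: |40| + |-14| = 40 + 14 = 54 blocks
C–E: |-54| + |-1| = 54 + 1 = 55 blocks
Closest pair: B–D at 10 blocks.

B and D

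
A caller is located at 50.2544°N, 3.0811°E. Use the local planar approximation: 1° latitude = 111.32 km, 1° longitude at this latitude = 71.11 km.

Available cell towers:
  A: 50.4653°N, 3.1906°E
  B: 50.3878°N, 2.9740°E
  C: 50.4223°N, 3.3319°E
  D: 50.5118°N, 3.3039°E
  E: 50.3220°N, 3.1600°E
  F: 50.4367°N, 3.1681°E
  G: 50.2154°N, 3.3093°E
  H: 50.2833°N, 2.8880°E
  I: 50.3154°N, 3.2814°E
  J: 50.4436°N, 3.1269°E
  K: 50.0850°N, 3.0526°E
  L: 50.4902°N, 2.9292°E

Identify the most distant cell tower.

D

Distances from 50.2544°N, 3.0811°E:
A: √((0.2109·111.32)² + (0.1095·71.11)²) = √(551.187747 + 60.630283) = 24.7350 km
B: √((0.1334·111.32)² + (-0.1071·71.11)²) = √(220.525114 + 58.001643) = 16.6891 km
C: √((0.1679·111.32)² + (0.2508·71.11)²) = √(349.339575 + 318.065395) = 25.8342 km
D: √((0.2574·111.32)² + (0.2228·71.11)²) = √(821.038421 + 251.010408) = 32.7422 km
E: √((0.0676·111.32)² + (0.0789·71.11)²) = √(56.629117 + 31.478597) = 9.3866 km
F: √((0.1823·111.32)² + (0.0870·71.11)²) = √(411.831662 + 38.273648) = 21.2157 km
G: √((-0.0390·111.32)² + (0.2282·71.11)²) = √(18.848449 + 263.325330) = 16.7980 km
H: √((0.0289·111.32)² + (-0.1931·71.11)²) = √(10.350041 + 188.549726) = 14.1032 km
I: √((0.0610·111.32)² + (0.2003·71.11)²) = √(46.111162 + 202.872535) = 15.7792 km
J: √((0.1892·111.32)² + (0.0458·71.11)²) = √(443.597060 + 10.606994) = 21.3121 km
K: √((-0.1694·111.32)² + (-0.0285·71.11)²) = √(355.609379 + 4.107249) = 18.9662 km
L: √((0.2358·111.32)² + (-0.1519·71.11)²) = √(689.023441 + 116.674757) = 28.3848 km
Maximum: D at 32.7422 km.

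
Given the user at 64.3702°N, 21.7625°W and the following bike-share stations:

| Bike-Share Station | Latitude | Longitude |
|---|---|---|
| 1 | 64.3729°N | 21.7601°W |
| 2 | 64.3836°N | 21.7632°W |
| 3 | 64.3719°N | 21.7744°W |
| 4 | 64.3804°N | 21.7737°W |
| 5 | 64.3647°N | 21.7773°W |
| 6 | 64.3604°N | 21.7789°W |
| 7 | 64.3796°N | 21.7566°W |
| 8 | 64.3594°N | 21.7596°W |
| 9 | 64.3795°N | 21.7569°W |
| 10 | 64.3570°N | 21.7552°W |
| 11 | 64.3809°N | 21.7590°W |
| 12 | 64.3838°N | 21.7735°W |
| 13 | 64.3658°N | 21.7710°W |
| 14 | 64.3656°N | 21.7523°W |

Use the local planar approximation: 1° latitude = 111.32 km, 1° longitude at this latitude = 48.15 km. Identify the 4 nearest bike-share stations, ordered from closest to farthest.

1, 3, 13, 14

Distances from 64.3702°N, 21.7625°W:
1: √((0.0027·111.32)² + (0.0024·48.15)²) = √(0.090339 + 0.013354) = 0.3220 km
2: √((0.0134·111.32)² + (-0.0007·48.15)²) = √(2.225133 + 0.001136) = 1.4921 km
3: √((0.0017·111.32)² + (-0.0119·48.15)²) = √(0.035813 + 0.328312) = 0.6034 km
4: √((0.0102·111.32)² + (-0.0112·48.15)²) = √(1.289278 + 0.290823) = 1.2570 km
5: √((-0.0055·111.32)² + (-0.0148·48.15)²) = √(0.374862 + 0.507827) = 0.9395 km
6: √((-0.0098·111.32)² + (-0.0164·48.15)²) = √(1.190141 + 0.623563) = 1.3467 km
7: √((0.0094·111.32)² + (0.0059·48.15)²) = √(1.094970 + 0.080704) = 1.0843 km
8: √((-0.0108·111.32)² + (0.0029·48.15)²) = √(1.445419 + 0.019498) = 1.2103 km
9: √((0.0093·111.32)² + (0.0056·48.15)²) = √(1.071796 + 0.072706) = 1.0698 km
10: √((-0.0132·111.32)² + (0.0073·48.15)²) = √(2.159207 + 0.123549) = 1.5109 km
11: √((0.0107·111.32)² + (0.0035·48.15)²) = √(1.418776 + 0.028401) = 1.2030 km
12: √((0.0136·111.32)² + (-0.0110·48.15)²) = √(2.292051 + 0.280529) = 1.6039 km
13: √((-0.0044·111.32)² + (-0.0085·48.15)²) = √(0.239912 + 0.167506) = 0.6383 km
14: √((-0.0046·111.32)² + (0.0102·48.15)²) = √(0.262218 + 0.241209) = 0.7095 km
Sorted: 1 (0.3220 km) < 3 (0.6034 km) < 13 (0.6383 km) < 14 (0.7095 km) < 5 (0.9395 km) < 9 (1.0698 km) < …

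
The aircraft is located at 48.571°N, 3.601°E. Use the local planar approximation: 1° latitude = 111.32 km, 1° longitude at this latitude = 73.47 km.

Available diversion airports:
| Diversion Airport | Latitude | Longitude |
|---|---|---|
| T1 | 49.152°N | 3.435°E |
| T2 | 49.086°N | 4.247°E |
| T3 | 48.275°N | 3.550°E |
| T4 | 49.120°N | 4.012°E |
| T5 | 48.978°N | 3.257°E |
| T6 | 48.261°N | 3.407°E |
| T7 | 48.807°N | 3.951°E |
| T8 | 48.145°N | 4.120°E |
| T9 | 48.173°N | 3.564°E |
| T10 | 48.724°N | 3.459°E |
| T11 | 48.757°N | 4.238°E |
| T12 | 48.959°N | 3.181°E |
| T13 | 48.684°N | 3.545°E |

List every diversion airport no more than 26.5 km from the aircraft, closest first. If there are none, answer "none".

T13, T10

Distances from 48.571°N, 3.601°E:
T1: √((0.581·111.32)² + (-0.166·73.47)²) = √(4183.10398 + 148.74290) = 65.817 km
T2: √((0.515·111.32)² + (0.646·73.47)²) = √(3286.70597 + 2252.60537) = 74.427 km
T3: √((-0.296·111.32)² + (-0.051·73.47)²) = √(1085.74995 + 14.03978) = 33.163 km
T4: √((0.549·111.32)² + (0.411·73.47)²) = √(3735.00411 + 911.80868) = 68.168 km
T5: √((0.407·111.32)² + (-0.344·73.47)²) = √(2052.74600 + 638.75890) = 51.880 km
T6: √((-0.310·111.32)² + (-0.194·73.47)²) = √(1190.88488 + 203.15314) = 37.337 km
T7: √((0.236·111.32)² + (0.350·73.47)²) = √(690.19276 + 661.23551) = 36.762 km
T8: √((-0.426·111.32)² + (0.519·73.47)²) = √(2248.87643 + 1453.96782) = 60.851 km
T9: √((-0.398·111.32)² + (-0.037·73.47)²) = √(1962.96492 + 7.38964) = 44.389 km
T10: √((0.153·111.32)² + (-0.142·73.47)²) = √(290.08766 + 108.84206) = 19.973 km
T11: √((0.186·111.32)² + (0.637·73.47)²) = √(428.71856 + 2190.27650) = 51.176 km
T12: √((0.388·111.32)² + (-0.420·73.47)²) = √(1865.56269 + 952.17913) = 53.082 km
T13: √((0.113·111.32)² + (-0.056·73.47)²) = √(158.23527 + 16.92763) = 13.235 km
Threshold 26.5 km: T13 (13.235 km), T10 (19.973 km) are within range.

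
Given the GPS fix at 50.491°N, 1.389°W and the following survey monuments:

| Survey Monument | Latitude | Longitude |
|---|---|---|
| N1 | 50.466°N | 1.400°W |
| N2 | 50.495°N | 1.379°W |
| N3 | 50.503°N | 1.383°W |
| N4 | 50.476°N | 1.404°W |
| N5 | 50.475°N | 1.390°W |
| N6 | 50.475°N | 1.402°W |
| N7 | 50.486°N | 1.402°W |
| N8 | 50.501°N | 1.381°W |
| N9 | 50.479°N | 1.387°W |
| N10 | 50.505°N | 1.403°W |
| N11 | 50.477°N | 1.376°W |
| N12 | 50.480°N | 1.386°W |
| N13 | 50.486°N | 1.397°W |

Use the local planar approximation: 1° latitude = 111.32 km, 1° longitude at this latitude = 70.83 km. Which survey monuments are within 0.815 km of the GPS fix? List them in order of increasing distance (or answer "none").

N13

Distances from 50.491°N, 1.389°W:
N1: √((-0.025·111.32)² + (-0.011·70.83)²) = √(7.74509 + 0.60704) = 2.890 km
N2: √((0.004·111.32)² + (0.010·70.83)²) = √(0.19827 + 0.50169) = 0.837 km
N3: √((0.012·111.32)² + (0.006·70.83)²) = √(1.78447 + 0.18061) = 1.402 km
N4: √((-0.015·111.32)² + (-0.015·70.83)²) = √(2.78823 + 1.12880) = 1.979 km
N5: √((-0.016·111.32)² + (-0.001·70.83)²) = √(3.17239 + 0.00502) = 1.783 km
N6: √((-0.016·111.32)² + (-0.013·70.83)²) = √(3.17239 + 0.84785) = 2.005 km
N7: √((-0.005·111.32)² + (-0.013·70.83)²) = √(0.30980 + 0.84785) = 1.076 km
N8: √((0.010·111.32)² + (0.008·70.83)²) = √(1.23921 + 0.32108) = 1.249 km
N9: √((-0.012·111.32)² + (0.002·70.83)²) = √(1.78447 + 0.02007) = 1.343 km
N10: √((0.014·111.32)² + (-0.014·70.83)²) = √(2.42886 + 0.98331) = 1.847 km
N11: √((-0.014·111.32)² + (0.013·70.83)²) = √(2.42886 + 0.84785) = 1.810 km
N12: √((-0.011·111.32)² + (0.003·70.83)²) = √(1.49945 + 0.04515) = 1.243 km
N13: √((-0.005·111.32)² + (-0.008·70.83)²) = √(0.30980 + 0.32108) = 0.794 km
Threshold 0.815 km: N13 (0.794 km) is within range.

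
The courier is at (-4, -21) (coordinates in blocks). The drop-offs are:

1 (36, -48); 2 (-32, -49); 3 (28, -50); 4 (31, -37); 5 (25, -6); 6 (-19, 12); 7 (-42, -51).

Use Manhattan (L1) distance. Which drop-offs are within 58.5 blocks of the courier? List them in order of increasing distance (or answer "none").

5, 6, 4, 2

Distances from (-4, -21):
1: 67 blocks
2: 56 blocks
3: 61 blocks
4: 51 blocks
5: 44 blocks
6: 48 blocks
7: 68 blocks
Threshold 58.5 blocks: 5 (44 blocks), 6 (48 blocks), 4 (51 blocks), 2 (56 blocks) are within range.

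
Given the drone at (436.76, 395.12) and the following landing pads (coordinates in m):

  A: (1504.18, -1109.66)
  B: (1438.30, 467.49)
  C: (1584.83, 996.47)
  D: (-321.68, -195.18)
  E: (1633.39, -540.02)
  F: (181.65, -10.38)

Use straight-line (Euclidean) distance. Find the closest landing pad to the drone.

F

Distances from (436.76, 395.12):
A: √((1067.42)² + (-1504.78)²) = √(1139385.4564 + 2264362.8484) = 1844.93 m
B: √((1001.54)² + (72.37)²) = √(1003082.3716 + 5237.4169) = 1004.15 m
C: √((1148.07)² + (601.35)²) = √(1318064.7249 + 361621.8225) = 1296.03 m
D: √((-758.44)² + (-590.30)²) = √(575231.2336 + 348454.0900) = 961.09 m
E: √((1196.63)² + (-935.14)²) = √(1431923.3569 + 874486.8196) = 1518.69 m
F: √((-255.11)² + (-405.50)²) = √(65081.1121 + 164430.2500) = 479.07 m
Minimum: F at 479.07 m.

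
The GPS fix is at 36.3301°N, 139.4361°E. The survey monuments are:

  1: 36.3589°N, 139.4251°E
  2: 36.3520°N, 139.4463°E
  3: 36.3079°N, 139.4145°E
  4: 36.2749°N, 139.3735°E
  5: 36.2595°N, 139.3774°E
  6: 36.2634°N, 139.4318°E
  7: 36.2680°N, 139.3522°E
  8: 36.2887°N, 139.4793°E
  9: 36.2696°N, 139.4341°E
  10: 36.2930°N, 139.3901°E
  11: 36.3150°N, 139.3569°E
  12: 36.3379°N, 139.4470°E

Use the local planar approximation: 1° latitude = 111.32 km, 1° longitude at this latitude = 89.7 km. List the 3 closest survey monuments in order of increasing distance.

12, 2, 3

Distances from 36.3301°N, 139.4361°E:
1: √((0.0288·111.32)² + (-0.0110·89.7)²) = √(10.278539 + 0.973577) = 3.3544 km
2: √((0.0219·111.32)² + (0.0102·89.7)²) = √(5.943395 + 0.837115) = 2.6039 km
3: √((-0.0222·111.32)² + (-0.0216·89.7)²) = √(6.107343 + 3.753984) = 3.1403 km
4: √((-0.0552·111.32)² + (-0.0626·89.7)²) = √(37.759354 + 31.530696) = 8.3241 km
5: √((-0.0706·111.32)² + (-0.0587·89.7)²) = √(61.766899 + 27.724332) = 9.4600 km
6: √((-0.0667·111.32)² + (-0.0043·89.7)²) = √(55.131278 + 0.148772) = 7.4351 km
7: √((-0.0621·111.32)² + (-0.0839·89.7)²) = √(47.789182 + 56.638117) = 10.2190 km
8: √((-0.0414·111.32)² + (0.0432·89.7)²) = √(21.239636 + 15.015935) = 6.0213 km
9: √((-0.0605·111.32)² + (-0.0020·89.7)²) = √(45.358339 + 0.032184) = 6.7372 km
10: √((-0.0371·111.32)² + (-0.0460·89.7)²) = √(17.056669 + 17.025526) = 5.8380 km
11: √((-0.0151·111.32)² + (-0.0792·89.7)²) = √(2.825532 + 50.470226) = 7.3004 km
12: √((0.0078·111.32)² + (0.0109·89.7)²) = √(0.753938 + 0.955956) = 1.3076 km
Sorted: 12 (1.3076 km) < 2 (2.6039 km) < 3 (3.1403 km) < 1 (3.3544 km) < 10 (5.8380 km) < …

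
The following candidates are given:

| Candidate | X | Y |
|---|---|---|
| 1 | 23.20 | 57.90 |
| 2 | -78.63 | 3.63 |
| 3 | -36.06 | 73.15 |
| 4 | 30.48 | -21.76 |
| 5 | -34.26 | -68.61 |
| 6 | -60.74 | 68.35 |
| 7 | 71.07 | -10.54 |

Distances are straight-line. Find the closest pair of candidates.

3 and 6

Pairwise distances:
1–2: 115.39
1–3: 61.19
1–4: 79.99
1–5: 138.95
1–6: 84.59
1–7: 83.52
2–3: 81.52
2–4: 112.03
2–5: 84.78
2–6: 67.15
2–7: 150.37
3–4: 115.91
3–5: 141.77
3–6: 25.14
3–7: 135.94
4–5: 79.91
4–6: 128.22
4–7: 42.11
5–6: 139.50
5–7: 120.28
6–7: 153.61
Closest pair: 3–6 at 25.14.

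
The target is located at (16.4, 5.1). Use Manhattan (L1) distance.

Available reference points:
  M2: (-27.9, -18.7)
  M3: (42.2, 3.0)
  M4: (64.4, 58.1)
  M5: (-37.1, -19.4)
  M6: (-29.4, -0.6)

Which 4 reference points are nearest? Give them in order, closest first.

Distances from (16.4, 5.1):
M2: 68.1
M3: 27.9
M4: 101.0
M5: 78.0
M6: 51.5
Sorted: M3 (27.9) < M6 (51.5) < M2 (68.1) < M5 (78.0) < M4 (101.0)

M3, M6, M2, M5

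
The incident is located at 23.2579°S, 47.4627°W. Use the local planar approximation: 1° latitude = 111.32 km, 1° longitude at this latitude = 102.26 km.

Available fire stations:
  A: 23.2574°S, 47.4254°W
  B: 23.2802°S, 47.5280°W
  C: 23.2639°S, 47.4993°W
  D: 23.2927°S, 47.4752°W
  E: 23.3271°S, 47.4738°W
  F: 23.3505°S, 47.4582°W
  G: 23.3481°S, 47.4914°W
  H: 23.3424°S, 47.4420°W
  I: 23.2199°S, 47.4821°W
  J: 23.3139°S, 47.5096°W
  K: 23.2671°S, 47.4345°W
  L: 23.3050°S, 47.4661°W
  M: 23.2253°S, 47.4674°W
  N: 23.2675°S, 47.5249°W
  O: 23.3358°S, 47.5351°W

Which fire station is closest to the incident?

Distances from 23.2579°S, 47.4627°W:
A: √((0.0005·111.32)² + (0.0373·102.26)²) = √(0.003098 + 14.548869) = 3.8147 km
B: √((-0.0223·111.32)² + (-0.0653·102.26)²) = √(6.162488 + 44.590048) = 7.1241 km
C: √((-0.0060·111.32)² + (-0.0366·102.26)²) = √(0.446117 + 14.007923) = 3.8018 km
D: √((-0.0348·111.32)² + (-0.0125·102.26)²) = √(15.007380 + 1.633923) = 4.0794 km
E: √((-0.0692·111.32)² + (-0.0111·102.26)²) = √(59.341509 + 1.288420) = 7.7865 km
F: √((-0.0926·111.32)² + (0.0045·102.26)²) = √(106.259647 + 0.211756) = 10.3185 km
G: √((-0.0902·111.32)² + (-0.0287·102.26)²) = √(100.822966 + 8.613415) = 10.4612 km
H: √((-0.0845·111.32)² + (0.0207·102.26)²) = √(88.482995 + 4.480766) = 9.6418 km
I: √((0.0380·111.32)² + (-0.0194·102.26)²) = √(17.894254 + 3.935637) = 4.6722 km
J: √((-0.0560·111.32)² + (-0.0469·102.26)²) = √(38.861759 + 23.001558) = 7.8653 km
K: √((-0.0092·111.32)² + (0.0282·102.26)²) = √(1.048871 + 8.315910) = 3.0602 km
L: √((-0.0471·111.32)² + (-0.0034·102.26)²) = √(27.490853 + 0.120884) = 5.2547 km
M: √((0.0326·111.32)² + (-0.0047·102.26)²) = √(13.169873 + 0.230998) = 3.6607 km
N: √((-0.0096·111.32)² + (-0.0622·102.26)²) = √(1.142060 + 40.456876) = 6.4497 km
O: √((-0.0779·111.32)² + (-0.0724·102.26)²) = √(75.200601 + 54.813648) = 11.4024 km
Minimum: K at 3.0602 km.

K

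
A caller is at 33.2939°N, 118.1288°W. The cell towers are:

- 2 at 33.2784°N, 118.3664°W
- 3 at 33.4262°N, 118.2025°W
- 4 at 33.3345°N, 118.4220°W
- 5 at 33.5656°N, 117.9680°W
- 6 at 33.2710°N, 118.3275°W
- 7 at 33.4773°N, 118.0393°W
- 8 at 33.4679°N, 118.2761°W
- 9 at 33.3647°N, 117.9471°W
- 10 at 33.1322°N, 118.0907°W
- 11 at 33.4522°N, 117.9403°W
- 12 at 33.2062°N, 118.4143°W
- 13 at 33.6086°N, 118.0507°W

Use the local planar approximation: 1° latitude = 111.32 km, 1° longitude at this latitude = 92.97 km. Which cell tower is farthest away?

13

Distances from 33.2939°N, 118.1288°W:
2: √((-0.0155·111.32)² + (-0.2376·92.97)²) = √(2.977212 + 487.953609) = 22.1570 km
3: √((0.1323·111.32)² + (-0.0737·92.97)²) = √(216.903262 + 46.948383) = 16.2435 km
4: √((0.0406·111.32)² + (-0.2932·92.97)²) = √(20.426712 + 743.042396) = 27.6309 km
5: √((0.2717·111.32)² + (0.1608·92.97)²) = √(914.798981 + 223.489823) = 33.7385 km
6: √((-0.0229·111.32)² + (-0.1987·92.97)²) = √(6.498563 + 341.256865) = 18.6482 km
7: √((0.1834·111.32)² + (0.0895·92.97)²) = √(416.816649 + 69.235962) = 22.0466 km
8: √((0.1740·111.32)² + (-0.1473·92.97)²) = √(375.184503 + 187.538810) = 23.7218 km
9: √((0.0708·111.32)² + (0.1817·92.97)²) = √(62.117349 + 285.361590) = 18.6408 km
10: √((-0.1617·111.32)² + (0.0381·92.97)²) = √(324.015984 + 12.546876) = 18.3456 km
11: √((0.1583·111.32)² + (0.1885·92.97)²) = √(310.533333 + 307.120192) = 24.8526 km
12: √((-0.0877·111.32)² + (-0.2855·92.97)²) = √(95.311561 + 704.527398) = 28.2814 km
13: √((0.3147·111.32)² + (0.0781·92.97)²) = √(1227.269330 + 52.721497) = 35.7770 km
Maximum: 13 at 35.7770 km.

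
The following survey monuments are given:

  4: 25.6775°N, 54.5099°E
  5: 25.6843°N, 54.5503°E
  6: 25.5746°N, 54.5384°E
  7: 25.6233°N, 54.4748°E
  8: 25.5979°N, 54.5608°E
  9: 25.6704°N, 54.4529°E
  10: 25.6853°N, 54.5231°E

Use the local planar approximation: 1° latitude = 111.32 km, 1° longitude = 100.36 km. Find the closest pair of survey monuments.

4 and 10

Pairwise distances:
4–10: √((0.0078·111.32)² + (0.0132·100.36)²) = √(0.753938 + 1.754968) = 1.5840 km
5–10: √((0.0010·111.32)² + (-0.0272·100.36)²) = √(0.012392 + 7.451764) = 2.7321 km
6–8: √((0.0233·111.32)² + (0.0224·100.36)²) = √(6.727570 + 5.053792) = 3.4324 km
4–5: √((0.0068·111.32)² + (0.0404·100.36)²) = √(0.573013 + 16.439327) = 4.1246 km
7–9: √((0.0471·111.32)² + (-0.0219·100.36)²) = √(27.490853 + 4.830694) = 5.6852 km
4–9: √((-0.0071·111.32)² + (-0.0570·100.36)²) = √(0.624688 + 32.724349) = 5.7749 km
4–7: √((-0.0542·111.32)² + (-0.0351·100.36)²) = √(36.403653 + 12.408964) = 6.9866 km
9–10: √((0.0149·111.32)² + (0.0702·100.36)²) = √(2.751180 + 49.635858) = 7.2379 km
6–7: √((0.0487·111.32)² + (-0.0636·100.36)²) = √(29.390320 + 40.741361) = 8.3745 km
7–10: √((0.0620·111.32)² + (0.0483·100.36)²) = √(47.635395 + 23.497170) = 8.4340 km
7–8: √((-0.0254·111.32)² + (0.0860·100.36)²) = √(7.994915 + 74.493471) = 9.0823 km
5–8: √((-0.0864·111.32)² + (0.0105·100.36)²) = √(92.506847 + 1.110452) = 9.6756 km
5–9: √((-0.0139·111.32)² + (-0.0974·100.36)²) = √(2.394286 + 95.551876) = 9.8968 km
5–7: √((-0.0610·111.32)² + (-0.0755·100.36)²) = √(46.111162 + 57.413657) = 10.1747 km
4–8: √((-0.0796·111.32)² + (0.0509·100.36)²) = √(78.518597 + 26.094974) = 10.2281 km
8–10: √((0.0874·111.32)² + (-0.0377·100.36)²) = √(94.660602 + 14.315417) = 10.4392 km
4–6: √((-0.1029·111.32)² + (0.0285·100.36)²) = √(131.213085 + 8.181087) = 11.8065 km
5–6: √((-0.1097·111.32)² + (-0.0119·100.36)²) = √(149.128157 + 1.426314) = 12.2701 km
6–10: √((0.1107·111.32)² + (-0.0153·100.36)²) = √(151.859385 + 2.357785) = 12.4184 km
8–9: √((0.0725·111.32)² + (-0.1079·100.36)²) = √(65.136198 + 117.263862) = 13.5056 km
6–9: √((0.0958·111.32)² + (-0.0855·100.36)²) = √(113.730622 + 73.629785) = 13.6880 km
Closest pair: 4–10 at 1.5840 km.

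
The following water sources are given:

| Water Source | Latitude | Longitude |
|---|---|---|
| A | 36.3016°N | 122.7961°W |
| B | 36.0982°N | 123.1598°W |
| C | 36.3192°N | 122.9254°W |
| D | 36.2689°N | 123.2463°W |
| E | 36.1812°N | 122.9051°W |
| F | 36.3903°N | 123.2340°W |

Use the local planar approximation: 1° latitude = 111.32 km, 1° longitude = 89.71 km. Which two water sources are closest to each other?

A and C

Pairwise distances:
A–C: 11.7638 km
D–F: 13.5592 km
C–E: 15.4697 km
A–E: 16.5908 km
B–D: 20.5257 km
B–E: 24.6466 km
C–F: 28.7937 km
C–D: 29.3274 km
D–E: 32.1283 km
B–C: 32.3639 km
B–F: 33.1909 km
E–F: 37.5819 km
A–B: 39.7145 km
A–F: 40.5059 km
A–D: 40.5512 km
Closest pair: A–C at 11.7638 km.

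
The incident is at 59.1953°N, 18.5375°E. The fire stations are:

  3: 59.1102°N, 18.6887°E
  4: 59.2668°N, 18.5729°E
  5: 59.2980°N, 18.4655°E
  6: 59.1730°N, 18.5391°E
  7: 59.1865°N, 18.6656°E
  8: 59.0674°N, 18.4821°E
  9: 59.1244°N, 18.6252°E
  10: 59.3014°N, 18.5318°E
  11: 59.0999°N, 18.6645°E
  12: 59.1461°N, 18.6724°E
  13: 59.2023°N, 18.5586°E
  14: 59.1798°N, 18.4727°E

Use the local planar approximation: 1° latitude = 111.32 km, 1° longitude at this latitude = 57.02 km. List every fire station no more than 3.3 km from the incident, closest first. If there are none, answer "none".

Distances from 59.1953°N, 18.5375°E:
3: √((-0.0851·111.32)² + (0.1512·57.02)²) = √(89.744019 + 74.328952) = 12.8091 km
4: √((0.0715·111.32)² + (0.0354·57.02)²) = √(63.351730 + 4.074375) = 8.2113 km
5: √((0.1027·111.32)² + (-0.0720·57.02)²) = √(130.703520 + 16.854638) = 12.1474 km
6: √((-0.0223·111.32)² + (0.0016·57.02)²) = √(6.162488 + 0.008323) = 2.4841 km
7: √((-0.0088·111.32)² + (0.1281·57.02)²) = √(0.959648 + 53.352243) = 7.3697 km
8: √((-0.1279·111.32)² + (-0.0554·57.02)²) = √(202.715746 + 9.978700) = 14.5840 km
9: √((-0.0709·111.32)² + (0.0877·57.02)²) = √(62.292945 + 25.006540) = 9.3434 km
10: √((0.1061·111.32)² + (-0.0057·57.02)²) = √(139.500949 + 0.105634) = 11.8155 km
11: √((-0.0954·111.32)² + (0.1270·57.02)²) = √(112.782871 + 52.439902) = 12.8539 km
12: √((-0.0492·111.32)² + (0.1349·57.02)²) = √(29.996916 + 59.166833) = 9.4427 km
13: √((0.0070·111.32)² + (0.0211·57.02)²) = √(0.607215 + 1.447503) = 1.4334 km
14: √((-0.0155·111.32)² + (-0.0648·57.02)²) = √(2.977212 + 13.652256) = 4.0779 km
Threshold 3.3 km: 13 (1.4334 km), 6 (2.4841 km) are within range.

13, 6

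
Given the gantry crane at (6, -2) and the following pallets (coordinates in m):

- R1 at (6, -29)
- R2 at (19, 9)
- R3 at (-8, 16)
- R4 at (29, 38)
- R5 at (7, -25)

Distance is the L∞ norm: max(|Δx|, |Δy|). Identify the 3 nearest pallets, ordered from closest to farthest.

R2, R3, R5

Distances from (6, -2):
R1: max(|0|, |-27|) = 27 m
R2: max(|13|, |11|) = 13 m
R3: max(|-14|, |18|) = 18 m
R4: max(|23|, |40|) = 40 m
R5: max(|1|, |-23|) = 23 m
Sorted: R2 (13 m) < R3 (18 m) < R5 (23 m) < R1 (27 m) < R4 (40 m)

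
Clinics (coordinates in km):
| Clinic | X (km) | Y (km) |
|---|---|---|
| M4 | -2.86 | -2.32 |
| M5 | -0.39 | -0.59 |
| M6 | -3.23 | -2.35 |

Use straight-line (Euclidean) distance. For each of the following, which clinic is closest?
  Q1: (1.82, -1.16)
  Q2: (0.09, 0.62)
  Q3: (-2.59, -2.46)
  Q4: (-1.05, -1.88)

Q1 at (1.82, -1.16):
  M4: √((-4.68)² + (-1.16)²) = √(21.9024 + 1.3456) = 4.82 km
  M5: √((-2.21)² + (0.57)²) = √(4.8841 + 0.3249) = 2.28 km
  M6: √((-5.05)² + (-1.19)²) = √(25.5025 + 1.4161) = 5.19 km
  → nearest: M5 (2.28 km)
Q2 at (0.09, 0.62):
  M4: √((-2.95)² + (-2.94)²) = √(8.7025 + 8.6436) = 4.16 km
  M5: √((-0.48)² + (-1.21)²) = √(0.2304 + 1.4641) = 1.30 km
  M6: √((-3.32)² + (-2.97)²) = √(11.0224 + 8.8209) = 4.45 km
  → nearest: M5 (1.30 km)
Q3 at (-2.59, -2.46):
  M4: √((-0.27)² + (0.14)²) = √(0.0729 + 0.0196) = 0.30 km
  M5: √((2.20)² + (1.87)²) = √(4.8400 + 3.4969) = 2.89 km
  M6: √((-0.64)² + (0.11)²) = √(0.4096 + 0.0121) = 0.65 km
  → nearest: M4 (0.30 km)
Q4 at (-1.05, -1.88):
  M4: √((-1.81)² + (-0.44)²) = √(3.2761 + 0.1936) = 1.86 km
  M5: √((0.66)² + (1.29)²) = √(0.4356 + 1.6641) = 1.45 km
  M6: √((-2.18)² + (-0.47)²) = √(4.7524 + 0.2209) = 2.23 km
  → nearest: M5 (1.45 km)

Q1→M5; Q2→M5; Q3→M4; Q4→M5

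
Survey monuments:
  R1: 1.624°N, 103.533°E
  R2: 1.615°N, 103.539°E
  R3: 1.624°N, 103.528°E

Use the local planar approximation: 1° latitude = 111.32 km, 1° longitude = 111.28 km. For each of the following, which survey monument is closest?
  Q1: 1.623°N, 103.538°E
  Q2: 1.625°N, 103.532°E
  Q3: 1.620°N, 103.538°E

Q1→R1; Q2→R1; Q3→R2

Q1 at 1.623°N, 103.538°E:
  R1: 0.567 km
  R2: 0.897 km
  R3: 1.118 km
  → nearest: R1 (0.567 km)
Q2 at 1.625°N, 103.532°E:
  R1: 0.157 km
  R2: 1.359 km
  R3: 0.459 km
  → nearest: R1 (0.157 km)
Q3 at 1.620°N, 103.538°E:
  R1: 0.713 km
  R2: 0.568 km
  R3: 1.199 km
  → nearest: R2 (0.568 km)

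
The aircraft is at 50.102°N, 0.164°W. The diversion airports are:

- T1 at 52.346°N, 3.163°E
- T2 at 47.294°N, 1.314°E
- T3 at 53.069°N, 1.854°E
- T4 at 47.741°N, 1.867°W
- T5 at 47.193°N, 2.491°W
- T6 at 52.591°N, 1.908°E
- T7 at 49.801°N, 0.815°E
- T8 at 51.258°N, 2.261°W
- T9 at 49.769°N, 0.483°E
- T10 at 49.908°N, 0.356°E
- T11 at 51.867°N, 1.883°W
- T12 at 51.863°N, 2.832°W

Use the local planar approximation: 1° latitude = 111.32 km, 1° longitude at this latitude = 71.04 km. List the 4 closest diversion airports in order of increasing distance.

T10, T9, T7, T8

Distances from 50.102°N, 0.164°W:
T1: √((2.244·111.32)² + (3.327·71.04)²) = √(62401.07917 + 55861.36032) = 343.893 km
T2: √((-2.808·111.32)² + (1.478·71.04)²) = √(97710.35749 + 11024.39521) = 329.750 km
T3: √((2.967·111.32)² + (2.018·71.04)²) = √(109089.13245 + 20551.72260) = 360.057 km
T4: √((-2.361·111.32)² + (-1.703·71.04)²) = √(69077.77962 + 14636.43140) = 289.334 km
T5: √((-2.909·111.32)² + (-2.327·71.04)²) = √(104865.79118 + 27327.42255) = 363.584 km
T6: √((2.489·111.32)² + (2.072·71.04)²) = √(76770.82162 + 21666.33270) = 313.747 km
T7: √((-0.301·111.32)² + (0.979·71.04)²) = √(1122.74049 + 4836.94656) = 77.199 km
T8: √((1.156·111.32)² + (-2.097·71.04)²) = √(16560.06601 + 22192.32309) = 196.856 km
T9: √((-0.333·111.32)² + (0.647·71.04)²) = √(1374.15228 + 2112.58634) = 59.049 km
T10: √((-0.194·111.32)² + (0.520·71.04)²) = √(466.39067 + 1364.62270) = 42.790 km
T11: √((1.765·111.32)² + (-1.719·71.04)²) = √(38604.31181 + 14912.74731) = 231.338 km
T12: √((1.761·111.32)² + (-2.668·71.04)²) = √(38429.53303 + 35923.41009) = 272.677 km
Sorted: T10 (42.790 km) < T9 (59.049 km) < T7 (77.199 km) < T8 (196.856 km) < T11 (231.338 km) < T12 (272.677 km) < …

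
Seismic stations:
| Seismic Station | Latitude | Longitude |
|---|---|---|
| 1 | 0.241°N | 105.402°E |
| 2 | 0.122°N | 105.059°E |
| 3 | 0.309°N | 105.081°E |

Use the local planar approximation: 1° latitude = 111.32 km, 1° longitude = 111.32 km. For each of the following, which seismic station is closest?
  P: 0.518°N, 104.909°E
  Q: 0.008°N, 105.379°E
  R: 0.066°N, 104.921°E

P at 0.518°N, 104.909°E:
  1: √((-0.277·111.32)² + (0.493·111.32)²) = √(950.83669 + 3011.89782) = 62.950 km
  2: √((-0.396·111.32)² + (0.150·111.32)²) = √(1943.28620 + 278.82320) = 47.139 km
  3: √((-0.209·111.32)² + (0.172·111.32)²) = √(541.30117 + 366.60914) = 30.132 km
  → nearest: 3 (30.132 km)
Q at 0.008°N, 105.379°E:
  1: √((0.233·111.32)² + (0.023·111.32)²) = √(672.75702 + 6.55544) = 26.064 km
  2: √((0.114·111.32)² + (-0.320·111.32)²) = √(161.04828 + 1268.95538) = 37.815 km
  3: √((0.301·111.32)² + (-0.298·111.32)²) = √(1122.74049 + 1100.47181) = 47.151 km
  → nearest: 1 (26.064 km)
R at 0.066°N, 104.921°E:
  1: √((0.175·111.32)² + (0.481·111.32)²) = √(379.50936 + 2867.05846) = 56.979 km
  2: √((0.056·111.32)² + (0.138·111.32)²) = √(38.86176 + 235.99596) = 16.579 km
  3: √((0.243·111.32)² + (0.160·111.32)²) = √(731.74362 + 317.23885) = 32.388 km
  → nearest: 2 (16.579 km)

P→3; Q→1; R→2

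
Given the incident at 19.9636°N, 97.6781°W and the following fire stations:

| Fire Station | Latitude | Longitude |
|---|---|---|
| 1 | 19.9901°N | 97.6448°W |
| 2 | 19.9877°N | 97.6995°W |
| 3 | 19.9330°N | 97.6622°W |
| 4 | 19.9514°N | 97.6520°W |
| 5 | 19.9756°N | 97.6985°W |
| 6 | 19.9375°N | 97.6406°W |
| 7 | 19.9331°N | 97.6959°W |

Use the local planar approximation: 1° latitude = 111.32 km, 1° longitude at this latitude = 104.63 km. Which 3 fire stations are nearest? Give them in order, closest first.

Distances from 19.9636°N, 97.6781°W:
1: √((0.0265·111.32)² + (0.0333·104.63)²) = √(8.702382 + 12.139503) = 4.5653 km
2: √((0.0241·111.32)² + (-0.0214·104.63)²) = √(7.197480 + 5.013488) = 3.4944 km
3: √((-0.0306·111.32)² + (0.0159·104.63)²) = √(11.603506 + 2.767622) = 3.7909 km
4: √((-0.0122·111.32)² + (0.0261·104.63)²) = √(1.844446 + 7.457503) = 3.0499 km
5: √((0.0120·111.32)² + (-0.0204·104.63)²) = √(1.784469 + 4.555885) = 2.5180 km
6: √((-0.0261·111.32)² + (0.0375·104.63)²) = √(8.441651 + 15.394833) = 4.8823 km
7: √((-0.0305·111.32)² + (-0.0178·104.63)²) = √(11.527790 + 3.468586) = 3.8725 km
Sorted: 5 (2.5180 km) < 4 (3.0499 km) < 2 (3.4944 km) < 3 (3.7909 km) < 7 (3.8725 km) < …

5, 4, 2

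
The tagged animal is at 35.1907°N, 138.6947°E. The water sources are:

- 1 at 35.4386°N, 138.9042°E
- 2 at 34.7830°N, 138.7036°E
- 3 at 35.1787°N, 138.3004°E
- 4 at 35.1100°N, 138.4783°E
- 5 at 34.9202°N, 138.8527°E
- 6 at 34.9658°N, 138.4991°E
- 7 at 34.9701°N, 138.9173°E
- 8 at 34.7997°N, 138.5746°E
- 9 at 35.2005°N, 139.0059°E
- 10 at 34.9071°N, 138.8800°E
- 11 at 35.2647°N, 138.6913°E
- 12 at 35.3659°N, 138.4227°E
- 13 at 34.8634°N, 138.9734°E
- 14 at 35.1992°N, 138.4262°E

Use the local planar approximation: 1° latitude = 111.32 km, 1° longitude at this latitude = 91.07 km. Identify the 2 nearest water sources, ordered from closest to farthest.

Distances from 35.1907°N, 138.6947°E:
1: 33.5495 km
2: 45.3924 km
3: 35.9337 km
4: 21.6585 km
5: 33.3734 km
6: 30.7263 km
7: 31.8436 km
8: 44.8793 km
9: 28.3620 km
10: 35.7975 km
11: 8.2435 km
12: 31.5275 km
13: 44.4040 km
14: 24.4706 km
Sorted: 11 (8.2435 km) < 4 (21.6585 km) < 14 (24.4706 km) < 9 (28.3620 km) < …

11, 4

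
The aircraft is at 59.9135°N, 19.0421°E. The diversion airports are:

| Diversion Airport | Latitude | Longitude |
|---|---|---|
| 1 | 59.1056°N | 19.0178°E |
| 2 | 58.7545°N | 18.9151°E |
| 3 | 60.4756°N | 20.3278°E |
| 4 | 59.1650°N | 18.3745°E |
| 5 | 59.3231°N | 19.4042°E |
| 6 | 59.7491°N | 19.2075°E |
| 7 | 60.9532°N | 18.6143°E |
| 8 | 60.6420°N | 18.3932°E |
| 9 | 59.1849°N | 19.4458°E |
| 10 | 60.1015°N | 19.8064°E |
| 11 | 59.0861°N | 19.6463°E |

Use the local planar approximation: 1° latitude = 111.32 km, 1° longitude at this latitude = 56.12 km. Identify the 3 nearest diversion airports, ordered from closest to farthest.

Distances from 59.9135°N, 19.0421°E:
1: 89.9458 km
2: 129.2166 km
3: 95.5066 km
4: 91.3587 km
5: 68.7932 km
6: 20.5204 km
7: 118.2032 km
8: 88.8977 km
9: 84.2125 km
10: 47.7258 km
11: 98.1493 km
Sorted: 6 (20.5204 km) < 10 (47.7258 km) < 5 (68.7932 km) < 9 (84.2125 km) < 8 (88.8977 km) < …

6, 10, 5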